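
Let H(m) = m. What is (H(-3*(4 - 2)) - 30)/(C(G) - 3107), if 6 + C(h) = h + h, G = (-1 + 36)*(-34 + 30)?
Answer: 4/377 ≈ 0.010610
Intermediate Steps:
G = -140 (G = 35*(-4) = -140)
C(h) = -6 + 2*h (C(h) = -6 + (h + h) = -6 + 2*h)
(H(-3*(4 - 2)) - 30)/(C(G) - 3107) = (-3*(4 - 2) - 30)/((-6 + 2*(-140)) - 3107) = (-3*2 - 30)/((-6 - 280) - 3107) = (-6 - 30)/(-286 - 3107) = -36/(-3393) = -36*(-1/3393) = 4/377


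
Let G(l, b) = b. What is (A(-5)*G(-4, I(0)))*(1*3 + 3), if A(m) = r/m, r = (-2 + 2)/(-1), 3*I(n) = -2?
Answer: 0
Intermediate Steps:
I(n) = -⅔ (I(n) = (⅓)*(-2) = -⅔)
r = 0 (r = 0*(-1) = 0)
A(m) = 0 (A(m) = 0/m = 0)
(A(-5)*G(-4, I(0)))*(1*3 + 3) = (0*(-⅔))*(1*3 + 3) = 0*(3 + 3) = 0*6 = 0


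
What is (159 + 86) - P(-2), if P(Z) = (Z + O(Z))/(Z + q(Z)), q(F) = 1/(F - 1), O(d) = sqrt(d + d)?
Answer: 1709/7 + 6*I/7 ≈ 244.14 + 0.85714*I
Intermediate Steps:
O(d) = sqrt(2)*sqrt(d) (O(d) = sqrt(2*d) = sqrt(2)*sqrt(d))
q(F) = 1/(-1 + F)
P(Z) = (Z + sqrt(2)*sqrt(Z))/(Z + 1/(-1 + Z))
(159 + 86) - P(-2) = (159 + 86) - (-1 - 2)*(-2 + sqrt(2)*sqrt(-2))/(1 - 2*(-1 - 2)) = 245 - (-3)*(-2 + sqrt(2)*(I*sqrt(2)))/(1 - 2*(-3)) = 245 - (-3)*(-2 + 2*I)/(1 + 6) = 245 - (-3)*(-2 + 2*I)/7 = 245 - (6/7 - 6*I/7) = 245 + (-6/7 + 6*I/7) = 1709/7 + 6*I/7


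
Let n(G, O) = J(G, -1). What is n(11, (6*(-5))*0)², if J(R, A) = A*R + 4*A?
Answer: 225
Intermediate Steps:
J(R, A) = 4*A + A*R
n(G, O) = -4 - G (n(G, O) = -(4 + G) = -4 - G)
n(11, (6*(-5))*0)² = (-4 - 1*11)² = (-4 - 11)² = (-15)² = 225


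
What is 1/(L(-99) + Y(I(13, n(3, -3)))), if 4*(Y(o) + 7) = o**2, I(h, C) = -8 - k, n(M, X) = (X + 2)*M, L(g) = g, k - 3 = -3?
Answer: -1/90 ≈ -0.011111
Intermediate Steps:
k = 0 (k = 3 - 3 = 0)
n(M, X) = M*(2 + X) (n(M, X) = (2 + X)*M = M*(2 + X))
I(h, C) = -8 (I(h, C) = -8 - 1*0 = -8 + 0 = -8)
Y(o) = -7 + o**2/4
1/(L(-99) + Y(I(13, n(3, -3)))) = 1/(-99 + (-7 + (1/4)*(-8)**2)) = 1/(-99 + (-7 + (1/4)*64)) = 1/(-99 + (-7 + 16)) = 1/(-99 + 9) = 1/(-90) = -1/90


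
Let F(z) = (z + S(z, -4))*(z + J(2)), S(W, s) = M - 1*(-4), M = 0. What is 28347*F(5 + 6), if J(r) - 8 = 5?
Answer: 10204920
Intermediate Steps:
J(r) = 13 (J(r) = 8 + 5 = 13)
S(W, s) = 4 (S(W, s) = 0 - 1*(-4) = 0 + 4 = 4)
F(z) = (4 + z)*(13 + z) (F(z) = (z + 4)*(z + 13) = (4 + z)*(13 + z))
28347*F(5 + 6) = 28347*(52 + (5 + 6)**2 + 17*(5 + 6)) = 28347*(52 + 11**2 + 17*11) = 28347*(52 + 121 + 187) = 28347*360 = 10204920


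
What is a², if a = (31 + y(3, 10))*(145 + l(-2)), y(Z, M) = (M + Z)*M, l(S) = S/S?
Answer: 552532036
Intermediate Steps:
l(S) = 1
y(Z, M) = M*(M + Z)
a = 23506 (a = (31 + 10*(10 + 3))*(145 + 1) = (31 + 10*13)*146 = (31 + 130)*146 = 161*146 = 23506)
a² = 23506² = 552532036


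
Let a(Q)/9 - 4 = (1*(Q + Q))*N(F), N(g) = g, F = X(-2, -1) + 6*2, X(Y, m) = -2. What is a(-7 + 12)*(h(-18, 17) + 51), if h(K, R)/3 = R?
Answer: 95472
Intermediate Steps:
F = 10 (F = -2 + 6*2 = -2 + 12 = 10)
h(K, R) = 3*R
a(Q) = 36 + 180*Q (a(Q) = 36 + 9*((1*(Q + Q))*10) = 36 + 9*((1*(2*Q))*10) = 36 + 9*((2*Q)*10) = 36 + 9*(20*Q) = 36 + 180*Q)
a(-7 + 12)*(h(-18, 17) + 51) = (36 + 180*(-7 + 12))*(3*17 + 51) = (36 + 180*5)*(51 + 51) = (36 + 900)*102 = 936*102 = 95472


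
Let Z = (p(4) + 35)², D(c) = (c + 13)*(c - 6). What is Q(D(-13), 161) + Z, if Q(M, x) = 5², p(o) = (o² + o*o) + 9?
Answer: 5801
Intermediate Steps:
D(c) = (-6 + c)*(13 + c) (D(c) = (13 + c)*(-6 + c) = (-6 + c)*(13 + c))
p(o) = 9 + 2*o² (p(o) = (o² + o²) + 9 = 2*o² + 9 = 9 + 2*o²)
Q(M, x) = 25
Z = 5776 (Z = ((9 + 2*4²) + 35)² = ((9 + 2*16) + 35)² = ((9 + 32) + 35)² = (41 + 35)² = 76² = 5776)
Q(D(-13), 161) + Z = 25 + 5776 = 5801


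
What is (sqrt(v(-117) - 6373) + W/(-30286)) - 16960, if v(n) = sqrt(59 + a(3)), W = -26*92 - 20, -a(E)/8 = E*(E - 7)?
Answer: -256824074/15143 + I*sqrt(6373 - sqrt(155)) ≈ -16960.0 + 79.753*I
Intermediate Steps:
a(E) = -8*E*(-7 + E) (a(E) = -8*E*(E - 7) = -8*E*(-7 + E))
W = -2412 (W = -2392 - 20 = -2412)
v(n) = sqrt(155) (v(n) = sqrt(59 + 8*3*(7 - 1*3)) = sqrt(59 + 8*3*(7 - 3)) = sqrt(59 + 8*3*4) = sqrt(59 + 96) = sqrt(155))
(sqrt(v(-117) - 6373) + W/(-30286)) - 16960 = (sqrt(sqrt(155) - 6373) - 2412/(-30286)) - 16960 = (sqrt(-6373 + sqrt(155)) - 2412*(-1/30286)) - 16960 = (sqrt(-6373 + sqrt(155)) + 1206/15143) - 16960 = (1206/15143 + sqrt(-6373 + sqrt(155))) - 16960 = -256824074/15143 + sqrt(-6373 + sqrt(155))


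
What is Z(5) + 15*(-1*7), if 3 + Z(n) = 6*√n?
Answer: -108 + 6*√5 ≈ -94.584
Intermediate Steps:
Z(n) = -3 + 6*√n
Z(5) + 15*(-1*7) = (-3 + 6*√5) + 15*(-1*7) = (-3 + 6*√5) + 15*(-7) = (-3 + 6*√5) - 105 = -108 + 6*√5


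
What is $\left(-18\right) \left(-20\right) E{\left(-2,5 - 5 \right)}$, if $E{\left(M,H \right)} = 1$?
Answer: $360$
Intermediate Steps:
$\left(-18\right) \left(-20\right) E{\left(-2,5 - 5 \right)} = \left(-18\right) \left(-20\right) 1 = 360 \cdot 1 = 360$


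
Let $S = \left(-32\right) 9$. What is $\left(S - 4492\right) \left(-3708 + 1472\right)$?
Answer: $10688080$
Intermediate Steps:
$S = -288$
$\left(S - 4492\right) \left(-3708 + 1472\right) = \left(-288 - 4492\right) \left(-3708 + 1472\right) = \left(-4780\right) \left(-2236\right) = 10688080$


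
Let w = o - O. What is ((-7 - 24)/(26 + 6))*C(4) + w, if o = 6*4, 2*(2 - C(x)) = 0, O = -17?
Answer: 625/16 ≈ 39.063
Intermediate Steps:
C(x) = 2 (C(x) = 2 - ½*0 = 2 + 0 = 2)
o = 24
w = 41 (w = 24 - 1*(-17) = 24 + 17 = 41)
((-7 - 24)/(26 + 6))*C(4) + w = ((-7 - 24)/(26 + 6))*2 + 41 = -31/32*2 + 41 = -31/16 + 41 = 625/16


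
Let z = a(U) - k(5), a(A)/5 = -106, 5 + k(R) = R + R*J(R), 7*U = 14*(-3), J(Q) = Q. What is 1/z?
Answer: -1/555 ≈ -0.0018018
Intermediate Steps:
U = -6 (U = (14*(-3))/7 = (⅐)*(-42) = -6)
k(R) = -5 + R + R² (k(R) = -5 + (R + R*R) = -5 + (R + R²) = -5 + R + R²)
a(A) = -530 (a(A) = 5*(-106) = -530)
z = -555 (z = -530 - (-5 + 5 + 5²) = -530 - (-5 + 5 + 25) = -530 - 1*25 = -530 - 25 = -555)
1/z = 1/(-555) = -1/555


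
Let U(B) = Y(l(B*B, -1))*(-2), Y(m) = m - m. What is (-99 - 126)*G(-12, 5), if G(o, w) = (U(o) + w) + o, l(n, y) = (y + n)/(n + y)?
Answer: 1575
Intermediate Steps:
l(n, y) = 1 (l(n, y) = (n + y)/(n + y) = 1)
Y(m) = 0
U(B) = 0 (U(B) = 0*(-2) = 0)
G(o, w) = o + w (G(o, w) = (0 + w) + o = w + o = o + w)
(-99 - 126)*G(-12, 5) = (-99 - 126)*(-12 + 5) = -225*(-7) = 1575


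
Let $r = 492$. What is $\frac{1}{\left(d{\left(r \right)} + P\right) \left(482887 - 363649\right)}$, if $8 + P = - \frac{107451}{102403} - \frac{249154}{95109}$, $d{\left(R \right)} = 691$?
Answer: $\frac{66254741}{5366771442821680} \approx 1.2345 \cdot 10^{-8}$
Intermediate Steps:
$P = - \frac{16235607091}{1391349561}$ ($P = -8 - \left(\frac{107451}{102403} + \frac{249154}{95109}\right) = -8 - \frac{5104810603}{1391349561} = - \frac{16235607091}{1391349561} \approx -11.669$)
$\frac{1}{\left(d{\left(r \right)} + P\right) \left(482887 - 363649\right)} = \frac{1}{\left(691 - \frac{16235607091}{1391349561}\right) \left(482887 - 363649\right)} = \frac{1}{\frac{945186939560}{1391349561} \cdot 119238} = \frac{1}{\frac{5366771442821680}{66254741}} = \frac{66254741}{5366771442821680}$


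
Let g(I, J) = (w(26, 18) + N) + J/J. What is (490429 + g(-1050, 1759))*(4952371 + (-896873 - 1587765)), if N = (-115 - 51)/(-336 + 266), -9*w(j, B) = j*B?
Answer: 42354473879429/35 ≈ 1.2101e+12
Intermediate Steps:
w(j, B) = -B*j/9 (w(j, B) = -j*B/9 = -B*j/9)
N = 83/35 (N = -166/(-70) = -166*(-1/70) = 83/35 ≈ 2.3714)
g(I, J) = -1702/35 (g(I, J) = (-1/9*18*26 + 83/35) + J/J = (-52 + 83/35) + 1 = -1737/35 + 1 = -1702/35)
(490429 + g(-1050, 1759))*(4952371 + (-896873 - 1587765)) = (490429 - 1702/35)*(4952371 + (-896873 - 1587765)) = 17163313*(4952371 - 2484638)/35 = (17163313/35)*2467733 = 42354473879429/35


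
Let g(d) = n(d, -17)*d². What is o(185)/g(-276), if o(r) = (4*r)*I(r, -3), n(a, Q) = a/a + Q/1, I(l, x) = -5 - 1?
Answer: 185/50784 ≈ 0.0036429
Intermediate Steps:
I(l, x) = -6
n(a, Q) = 1 + Q (n(a, Q) = 1 + Q*1 = 1 + Q)
o(r) = -24*r (o(r) = (4*r)*(-6) = -24*r)
g(d) = -16*d² (g(d) = (1 - 17)*d² = -16*d²)
o(185)/g(-276) = (-24*185)/((-16*(-276)²)) = -4440/((-16*76176)) = -4440/(-1218816) = -4440*(-1/1218816) = 185/50784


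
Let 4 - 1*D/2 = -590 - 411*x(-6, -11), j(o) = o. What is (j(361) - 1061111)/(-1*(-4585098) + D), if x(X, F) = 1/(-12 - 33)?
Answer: -7955625/34397008 ≈ -0.23129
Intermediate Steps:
x(X, F) = -1/45 (x(X, F) = 1/(-45) = -1/45)
D = 17546/15 (D = 8 - 2*(-590 - 411*(-1/45)) = 8 - 2*(-590 + 137/15) = 8 - 2*(-8713/15) = 8 + 17426/15 = 17546/15 ≈ 1169.7)
(j(361) - 1061111)/(-1*(-4585098) + D) = (361 - 1061111)/(-1*(-4585098) + 17546/15) = -1060750/(4585098 + 17546/15) = -1060750/68794016/15 = -1060750*15/68794016 = -7955625/34397008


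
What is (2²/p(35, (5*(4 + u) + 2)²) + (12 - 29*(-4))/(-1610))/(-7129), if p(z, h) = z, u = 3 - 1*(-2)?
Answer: -4/819835 ≈ -4.8790e-6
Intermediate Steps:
u = 5 (u = 3 + 2 = 5)
(2²/p(35, (5*(4 + u) + 2)²) + (12 - 29*(-4))/(-1610))/(-7129) = (2²/35 + (12 - 29*(-4))/(-1610))/(-7129) = (4*(1/35) + (12 + 116)*(-1/1610))*(-1/7129) = (4/35 + 128*(-1/1610))*(-1/7129) = (4/35 - 64/805)*(-1/7129) = (4/115)*(-1/7129) = -4/819835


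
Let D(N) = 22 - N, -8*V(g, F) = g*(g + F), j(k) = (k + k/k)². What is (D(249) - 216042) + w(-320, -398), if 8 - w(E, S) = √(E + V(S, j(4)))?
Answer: -216261 - I*√75507/2 ≈ -2.1626e+5 - 137.39*I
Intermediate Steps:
j(k) = (1 + k)² (j(k) = (k + 1)² = (1 + k)²)
V(g, F) = -g*(F + g)/8 (V(g, F) = -g*(g + F)/8 = -g*(F + g)/8)
w(E, S) = 8 - √(E - S*(25 + S)/8) (w(E, S) = 8 - √(E - S*((1 + 4)² + S)/8) = 8 - √(E - S*(5² + S)/8) = 8 - √(E - S*(25 + S)/8))
(D(249) - 216042) + w(-320, -398) = ((22 - 1*249) - 216042) + (8 - √2*√(8*(-320) - 1*(-398)*(25 - 398))/4) = ((22 - 249) - 216042) + (8 - √2*√(-2560 - 1*(-398)*(-373))/4) = (-227 - 216042) + (8 - √2*√(-2560 - 148454)/4) = -216269 + (8 - √2*√(-151014)/4) = -216269 + (8 - √2*I*√151014/4) = -216269 + (8 - I*√75507/2) = -216261 - I*√75507/2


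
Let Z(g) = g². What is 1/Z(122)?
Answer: 1/14884 ≈ 6.7186e-5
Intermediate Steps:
1/Z(122) = 1/(122²) = 1/14884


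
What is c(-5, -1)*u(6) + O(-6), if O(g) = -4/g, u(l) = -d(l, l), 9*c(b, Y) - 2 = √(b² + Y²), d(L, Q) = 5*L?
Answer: -6 - 10*√26/3 ≈ -22.997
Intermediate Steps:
c(b, Y) = 2/9 + √(Y² + b²)/9 (c(b, Y) = 2/9 + √(b² + Y²)/9 = 2/9 + √(Y² + b²)/9)
u(l) = -5*l
c(-5, -1)*u(6) + O(-6) = (2/9 + √((-1)² + (-5)²)/9)*(-5*6) - 4/(-6) = (2/9 + √(1 + 25)/9)*(-30) - 4*(-⅙) = (2/9 + √26/9)*(-30) + ⅔ = (-20/3 - 10*√26/3) + ⅔ = -6 - 10*√26/3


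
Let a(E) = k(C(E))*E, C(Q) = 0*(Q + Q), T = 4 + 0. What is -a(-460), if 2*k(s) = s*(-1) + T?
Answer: 920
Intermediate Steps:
T = 4
C(Q) = 0 (C(Q) = 0*(2*Q) = 0)
k(s) = 2 - s/2 (k(s) = (s*(-1) + 4)/2 = (-s + 4)/2 = (4 - s)/2 = 2 - s/2)
a(E) = 2*E (a(E) = (2 - ½*0)*E = (2 + 0)*E = 2*E)
-a(-460) = -2*(-460) = -1*(-920) = 920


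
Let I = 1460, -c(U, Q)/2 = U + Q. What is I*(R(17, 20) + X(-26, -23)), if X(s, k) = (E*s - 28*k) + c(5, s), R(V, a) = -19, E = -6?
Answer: 1201580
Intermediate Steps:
c(U, Q) = -2*Q - 2*U (c(U, Q) = -2*(U + Q) = -2*(Q + U) = -2*Q - 2*U)
X(s, k) = -10 - 28*k - 8*s (X(s, k) = (-6*s - 28*k) + (-2*s - 2*5) = (-28*k - 6*s) + (-2*s - 10) = (-28*k - 6*s) + (-10 - 2*s) = -10 - 28*k - 8*s)
I*(R(17, 20) + X(-26, -23)) = 1460*(-19 + (-10 - 28*(-23) - 8*(-26))) = 1460*(-19 + (-10 + 644 + 208)) = 1460*(-19 + 842) = 1460*823 = 1201580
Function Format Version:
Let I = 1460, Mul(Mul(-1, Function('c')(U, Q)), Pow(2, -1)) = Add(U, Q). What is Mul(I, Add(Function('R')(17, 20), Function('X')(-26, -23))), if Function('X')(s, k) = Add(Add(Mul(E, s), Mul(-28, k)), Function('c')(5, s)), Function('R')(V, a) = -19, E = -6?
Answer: 1201580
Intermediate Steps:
Function('c')(U, Q) = Add(Mul(-2, Q), Mul(-2, U)) (Function('c')(U, Q) = Mul(-2, Add(U, Q)) = Mul(-2, Add(Q, U)) = Add(Mul(-2, Q), Mul(-2, U)))
Function('X')(s, k) = Add(-10, Mul(-28, k), Mul(-8, s)) (Function('X')(s, k) = Add(Add(Mul(-6, s), Mul(-28, k)), Add(Mul(-2, s), Mul(-2, 5))) = Add(Add(Mul(-28, k), Mul(-6, s)), Add(Mul(-2, s), -10)) = Add(Add(Mul(-28, k), Mul(-6, s)), Add(-10, Mul(-2, s))) = Add(-10, Mul(-28, k), Mul(-8, s)))
Mul(I, Add(Function('R')(17, 20), Function('X')(-26, -23))) = Mul(1460, Add(-19, Add(-10, Mul(-28, -23), Mul(-8, -26)))) = Mul(1460, Add(-19, Add(-10, 644, 208))) = Mul(1460, Add(-19, 842)) = Mul(1460, 823) = 1201580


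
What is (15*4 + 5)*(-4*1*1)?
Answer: -260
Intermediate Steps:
(15*4 + 5)*(-4*1*1) = (60 + 5)*(-4*1) = 65*(-4) = -260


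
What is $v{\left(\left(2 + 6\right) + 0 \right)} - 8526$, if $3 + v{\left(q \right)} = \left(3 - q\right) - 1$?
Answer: $-8535$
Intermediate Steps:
$v{\left(q \right)} = -1 - q$ ($v{\left(q \right)} = -3 - \left(-2 + q\right) = -1 - q$)
$v{\left(\left(2 + 6\right) + 0 \right)} - 8526 = \left(-1 - \left(\left(2 + 6\right) + 0\right)\right) - 8526 = \left(-1 - \left(8 + 0\right)\right) - 8526 = \left(-1 - 8\right) - 8526 = -9 - 8526 = -8535$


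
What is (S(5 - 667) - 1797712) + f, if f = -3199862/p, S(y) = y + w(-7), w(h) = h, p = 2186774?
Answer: -1966328006378/1093387 ≈ -1.7984e+6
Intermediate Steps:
S(y) = -7 + y (S(y) = y - 7 = -7 + y)
f = -1599931/1093387 (f = -3199862/2186774 = -3199862*1/2186774 = -1599931/1093387 ≈ -1.4633)
(S(5 - 667) - 1797712) + f = ((-7 + (5 - 667)) - 1797712) - 1599931/1093387 = ((-7 - 662) - 1797712) - 1599931/1093387 = (-669 - 1797712) - 1599931/1093387 = -1798381 - 1599931/1093387 = -1966328006378/1093387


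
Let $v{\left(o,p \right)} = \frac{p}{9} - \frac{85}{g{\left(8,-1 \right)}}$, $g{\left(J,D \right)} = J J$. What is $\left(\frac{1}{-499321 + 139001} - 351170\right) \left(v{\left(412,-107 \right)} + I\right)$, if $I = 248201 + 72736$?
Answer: $- \frac{23389996821997517699}{207544320} \approx -1.127 \cdot 10^{11}$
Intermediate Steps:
$I = 320937$
$g{\left(J,D \right)} = J^{2}$
$v{\left(o,p \right)} = - \frac{85}{64} + \frac{p}{9}$ ($v{\left(o,p \right)} = \frac{p}{9} - \frac{85}{8^{2}} = p \frac{1}{9} - \frac{85}{64} = \frac{p}{9} - \frac{85}{64} = - \frac{85}{64} + \frac{p}{9}$)
$\left(\frac{1}{-499321 + 139001} - 351170\right) \left(v{\left(412,-107 \right)} + I\right) = \left(\frac{1}{-499321 + 139001} - 351170\right) \left(\left(- \frac{85}{64} + \frac{1}{9} \left(-107\right)\right) + 320937\right) = \left(\frac{1}{-360320} - 351170\right) \left(\left(- \frac{85}{64} - \frac{107}{9}\right) + 320937\right) = \left(- \frac{1}{360320} - 351170\right) \left(- \frac{7613}{576} + 320937\right) = \left(- \frac{126533574401}{360320}\right) \frac{184852099}{576} = - \frac{23389996821997517699}{207544320}$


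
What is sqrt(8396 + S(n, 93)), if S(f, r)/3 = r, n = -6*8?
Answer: 5*sqrt(347) ≈ 93.140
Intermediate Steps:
n = -48
S(f, r) = 3*r
sqrt(8396 + S(n, 93)) = sqrt(8396 + 3*93) = sqrt(8396 + 279) = sqrt(8675) = 5*sqrt(347)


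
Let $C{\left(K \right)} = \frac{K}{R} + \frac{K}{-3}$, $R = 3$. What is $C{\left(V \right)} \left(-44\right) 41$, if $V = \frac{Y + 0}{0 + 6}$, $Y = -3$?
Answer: $0$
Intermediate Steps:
$V = - \frac{1}{2}$ ($V = \frac{-3 + 0}{0 + 6} = - \frac{3}{6} = \left(-3\right) \frac{1}{6} = - \frac{1}{2} \approx -0.5$)
$C{\left(K \right)} = 0$ ($C{\left(K \right)} = \frac{K}{3} + \frac{K}{-3} = K \frac{1}{3} + K \left(- \frac{1}{3}\right) = \frac{K}{3} - \frac{K}{3} = 0$)
$C{\left(V \right)} \left(-44\right) 41 = 0 \left(-44\right) 41 = 0 \cdot 41 = 0$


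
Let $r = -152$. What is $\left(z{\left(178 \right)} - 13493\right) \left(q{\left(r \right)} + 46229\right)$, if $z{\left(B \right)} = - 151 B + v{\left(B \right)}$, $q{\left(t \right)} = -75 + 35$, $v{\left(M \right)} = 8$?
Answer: $-1864326607$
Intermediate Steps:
$q{\left(t \right)} = -40$
$z{\left(B \right)} = 8 - 151 B$ ($z{\left(B \right)} = - 151 B + 8 = 8 - 151 B$)
$\left(z{\left(178 \right)} - 13493\right) \left(q{\left(r \right)} + 46229\right) = \left(\left(8 - 26878\right) - 13493\right) \left(-40 + 46229\right) = \left(\left(8 - 26878\right) - 13493\right) 46189 = \left(-26870 - 13493\right) 46189 = \left(-40363\right) 46189 = -1864326607$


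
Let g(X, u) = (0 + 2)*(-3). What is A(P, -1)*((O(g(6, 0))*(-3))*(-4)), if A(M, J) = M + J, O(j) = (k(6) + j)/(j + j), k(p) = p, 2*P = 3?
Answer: 0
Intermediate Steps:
P = 3/2 (P = (½)*3 = 3/2 ≈ 1.5000)
g(X, u) = -6 (g(X, u) = 2*(-3) = -6)
O(j) = (6 + j)/(2*j) (O(j) = (6 + j)/(j + j) = (6 + j)/((2*j)) = (6 + j)*(1/(2*j)) = (6 + j)/(2*j))
A(M, J) = J + M
A(P, -1)*((O(g(6, 0))*(-3))*(-4)) = (-1 + 3/2)*((((½)*(6 - 6)/(-6))*(-3))*(-4)) = ((((½)*(-⅙)*0)*(-3))*(-4))/2 = ((0*(-3))*(-4))/2 = (0*(-4))/2 = (½)*0 = 0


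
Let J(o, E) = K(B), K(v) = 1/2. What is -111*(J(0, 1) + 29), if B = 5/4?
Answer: -6549/2 ≈ -3274.5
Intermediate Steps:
B = 5/4 (B = 5*(¼) = 5/4 ≈ 1.2500)
K(v) = ½
J(o, E) = ½
-111*(J(0, 1) + 29) = -111*(½ + 29) = -111*59/2 = -6549/2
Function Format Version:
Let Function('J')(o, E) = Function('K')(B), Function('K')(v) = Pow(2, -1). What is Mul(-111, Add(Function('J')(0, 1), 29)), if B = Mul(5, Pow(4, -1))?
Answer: Rational(-6549, 2) ≈ -3274.5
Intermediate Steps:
B = Rational(5, 4) (B = Mul(5, Rational(1, 4)) = Rational(5, 4) ≈ 1.2500)
Function('K')(v) = Rational(1, 2)
Function('J')(o, E) = Rational(1, 2)
Mul(-111, Add(Function('J')(0, 1), 29)) = Mul(-111, Add(Rational(1, 2), 29)) = Mul(-111, Rational(59, 2)) = Rational(-6549, 2)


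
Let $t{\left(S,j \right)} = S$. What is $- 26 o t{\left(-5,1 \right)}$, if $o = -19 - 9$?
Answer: $-3640$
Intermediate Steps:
$o = -28$
$- 26 o t{\left(-5,1 \right)} = \left(-26\right) \left(-28\right) \left(-5\right) = 728 \left(-5\right) = -3640$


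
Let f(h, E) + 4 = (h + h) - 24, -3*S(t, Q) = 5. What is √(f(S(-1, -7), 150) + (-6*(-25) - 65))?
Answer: √483/3 ≈ 7.3258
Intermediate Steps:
S(t, Q) = -5/3 (S(t, Q) = -⅓*5 = -5/3)
f(h, E) = -28 + 2*h (f(h, E) = -4 + ((h + h) - 24) = -4 + (2*h - 24) = -4 + (-24 + 2*h) = -28 + 2*h)
√(f(S(-1, -7), 150) + (-6*(-25) - 65)) = √((-28 + 2*(-5/3)) + (-6*(-25) - 65)) = √((-28 - 10/3) + (150 - 65)) = √(-94/3 + 85) = √(161/3) = √483/3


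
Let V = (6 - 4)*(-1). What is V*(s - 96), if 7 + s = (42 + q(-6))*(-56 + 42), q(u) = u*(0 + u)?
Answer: 2390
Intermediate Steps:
V = -2 (V = 2*(-1) = -2)
q(u) = u² (q(u) = u*u = u²)
s = -1099 (s = -7 + (42 + (-6)²)*(-56 + 42) = -7 + (42 + 36)*(-14) = -7 + 78*(-14) = -7 - 1092 = -1099)
V*(s - 96) = -2*(-1099 - 96) = -2*(-1195) = 2390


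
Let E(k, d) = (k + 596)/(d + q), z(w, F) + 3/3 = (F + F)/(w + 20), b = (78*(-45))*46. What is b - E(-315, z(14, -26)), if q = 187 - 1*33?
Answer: -415764277/2575 ≈ -1.6146e+5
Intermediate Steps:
q = 154 (q = 187 - 33 = 154)
b = -161460 (b = -3510*46 = -161460)
z(w, F) = -1 + 2*F/(20 + w) (z(w, F) = -1 + (F + F)/(w + 20) = -1 + (2*F)/(20 + w) = -1 + 2*F/(20 + w))
E(k, d) = (596 + k)/(154 + d) (E(k, d) = (k + 596)/(d + 154) = (596 + k)/(154 + d))
b - E(-315, z(14, -26)) = -161460 - (596 - 315)/(154 + (-20 - 1*14 + 2*(-26))/(20 + 14)) = -161460 - 281/(154 + (-20 - 14 - 52)/34) = -161460 - 281/(154 + (1/34)*(-86)) = -161460 - 281/(154 - 43/17) = -161460 - 281/2575/17 = -161460 - 17*281/2575 = -161460 - 1*4777/2575 = -161460 - 4777/2575 = -415764277/2575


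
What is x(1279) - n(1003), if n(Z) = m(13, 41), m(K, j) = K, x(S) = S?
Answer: 1266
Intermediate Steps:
n(Z) = 13
x(1279) - n(1003) = 1279 - 1*13 = 1279 - 13 = 1266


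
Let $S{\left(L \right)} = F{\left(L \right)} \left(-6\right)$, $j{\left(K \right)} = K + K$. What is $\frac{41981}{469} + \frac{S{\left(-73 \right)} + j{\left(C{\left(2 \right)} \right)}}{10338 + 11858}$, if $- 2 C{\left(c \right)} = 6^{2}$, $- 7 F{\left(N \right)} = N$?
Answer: $\frac{465882023}{5204962} \approx 89.507$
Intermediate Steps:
$F{\left(N \right)} = - \frac{N}{7}$
$C{\left(c \right)} = -18$ ($C{\left(c \right)} = - \frac{6^{2}}{2} = \left(- \frac{1}{2}\right) 36 = -18$)
$j{\left(K \right)} = 2 K$
$S{\left(L \right)} = \frac{6 L}{7}$ ($S{\left(L \right)} = - \frac{L}{7} \left(-6\right) = \frac{6 L}{7}$)
$\frac{41981}{469} + \frac{S{\left(-73 \right)} + j{\left(C{\left(2 \right)} \right)}}{10338 + 11858} = \frac{41981}{469} + \frac{\frac{6}{7} \left(-73\right) + 2 \left(-18\right)}{10338 + 11858} = 41981 \cdot \frac{1}{469} + \frac{- \frac{438}{7} - 36}{22196} = \frac{41981}{469} - \frac{345}{77686} = \frac{465882023}{5204962}$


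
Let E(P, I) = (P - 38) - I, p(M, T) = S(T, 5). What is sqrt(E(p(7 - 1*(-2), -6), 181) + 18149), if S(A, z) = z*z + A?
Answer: sqrt(17949) ≈ 133.97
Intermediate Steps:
S(A, z) = A + z**2 (S(A, z) = z**2 + A = A + z**2)
p(M, T) = 25 + T (p(M, T) = T + 5**2 = T + 25 = 25 + T)
E(P, I) = -38 + P - I (E(P, I) = (-38 + P) - I = -38 + P - I)
sqrt(E(p(7 - 1*(-2), -6), 181) + 18149) = sqrt((-38 + (25 - 6) - 1*181) + 18149) = sqrt((-38 + 19 - 181) + 18149) = sqrt(-200 + 18149) = sqrt(17949)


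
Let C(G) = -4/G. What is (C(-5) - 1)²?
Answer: 1/25 ≈ 0.040000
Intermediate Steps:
(C(-5) - 1)² = (-4/(-5) - 1)² = (-4*(-⅕) - 1)² = (⅘ - 1)² = (-⅕)² = 1/25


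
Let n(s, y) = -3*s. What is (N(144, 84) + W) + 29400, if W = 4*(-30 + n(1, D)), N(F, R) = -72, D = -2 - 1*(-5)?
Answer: 29196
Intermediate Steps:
D = 3 (D = -2 + 5 = 3)
W = -132 (W = 4*(-30 - 3*1) = 4*(-30 - 3) = 4*(-33) = -132)
(N(144, 84) + W) + 29400 = (-72 - 132) + 29400 = -204 + 29400 = 29196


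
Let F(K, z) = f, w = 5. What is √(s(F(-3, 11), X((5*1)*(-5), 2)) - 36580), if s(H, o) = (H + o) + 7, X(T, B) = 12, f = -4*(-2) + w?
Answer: 2*I*√9137 ≈ 191.18*I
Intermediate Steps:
f = 13 (f = -4*(-2) + 5 = 8 + 5 = 13)
F(K, z) = 13
s(H, o) = 7 + H + o
√(s(F(-3, 11), X((5*1)*(-5), 2)) - 36580) = √((7 + 13 + 12) - 36580) = √(32 - 36580) = √(-36548) = 2*I*√9137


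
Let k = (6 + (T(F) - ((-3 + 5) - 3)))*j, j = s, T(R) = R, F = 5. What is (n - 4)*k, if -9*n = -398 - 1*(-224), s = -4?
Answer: -736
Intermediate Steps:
j = -4
n = 58/3 (n = -(-398 - 1*(-224))/9 = -(-398 + 224)/9 = -1/9*(-174) = 58/3 ≈ 19.333)
k = -48 (k = (6 + (5 - ((-3 + 5) - 3)))*(-4) = (6 + (5 - (2 - 3)))*(-4) = (6 + (5 - 1*(-1)))*(-4) = (6 + (5 + 1))*(-4) = (6 + 6)*(-4) = 12*(-4) = -48)
(n - 4)*k = (58/3 - 4)*(-48) = (46/3)*(-48) = -736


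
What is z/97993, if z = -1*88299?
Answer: -88299/97993 ≈ -0.90107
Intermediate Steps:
z = -88299
z/97993 = -88299/97993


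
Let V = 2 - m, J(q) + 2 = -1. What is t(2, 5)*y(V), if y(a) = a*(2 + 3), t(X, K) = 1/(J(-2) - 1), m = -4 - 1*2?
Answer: -10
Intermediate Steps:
J(q) = -3 (J(q) = -2 - 1 = -3)
m = -6 (m = -4 - 2 = -6)
t(X, K) = -¼ (t(X, K) = 1/(-3 - 1) = 1/(-4) = -¼)
V = 8 (V = 2 - 1*(-6) = 2 + 6 = 8)
y(a) = 5*a (y(a) = a*5 = 5*a)
t(2, 5)*y(V) = -5*8/4 = -¼*40 = -10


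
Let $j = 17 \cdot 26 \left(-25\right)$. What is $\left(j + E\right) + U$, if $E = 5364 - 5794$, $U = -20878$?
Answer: $-32358$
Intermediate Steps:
$j = -11050$ ($j = 442 \left(-25\right) = -11050$)
$E = -430$
$\left(j + E\right) + U = \left(-11050 - 430\right) - 20878 = -11480 - 20878 = -32358$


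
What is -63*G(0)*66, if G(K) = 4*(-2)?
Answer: 33264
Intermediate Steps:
G(K) = -8
-63*G(0)*66 = -63*(-8)*66 = 504*66 = 33264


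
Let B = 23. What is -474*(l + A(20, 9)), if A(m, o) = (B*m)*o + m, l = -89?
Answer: -1929654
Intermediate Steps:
A(m, o) = m + 23*m*o (A(m, o) = (23*m)*o + m = 23*m*o + m = m + 23*m*o)
-474*(l + A(20, 9)) = -474*(-89 + 20*(1 + 23*9)) = -474*(-89 + 20*(1 + 207)) = -474*(-89 + 20*208) = -474*(-89 + 4160) = -474*4071 = -1929654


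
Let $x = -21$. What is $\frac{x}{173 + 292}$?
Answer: $- \frac{7}{155} \approx -0.045161$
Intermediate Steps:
$\frac{x}{173 + 292} = - \frac{21}{173 + 292} = - \frac{21}{465} = \left(-21\right) \frac{1}{465} = - \frac{7}{155}$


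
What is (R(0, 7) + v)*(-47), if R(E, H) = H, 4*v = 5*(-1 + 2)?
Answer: -1551/4 ≈ -387.75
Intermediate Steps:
v = 5/4 (v = (5*(-1 + 2))/4 = (5*1)/4 = (¼)*5 = 5/4 ≈ 1.2500)
(R(0, 7) + v)*(-47) = (7 + 5/4)*(-47) = (33/4)*(-47) = -1551/4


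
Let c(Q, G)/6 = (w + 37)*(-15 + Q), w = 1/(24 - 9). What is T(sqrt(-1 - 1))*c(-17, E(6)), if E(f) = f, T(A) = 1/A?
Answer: 17792*I*sqrt(2)/5 ≈ 5032.3*I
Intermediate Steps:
w = 1/15 ≈ 0.066667
c(Q, G) = -3336 + 1112*Q/5 (c(Q, G) = 6*((1/15 + 37)*(-15 + Q)) = 6*(556*(-15 + Q)/15) = 6*(-556 + 556*Q/15) = -3336 + 1112*Q/5)
T(sqrt(-1 - 1))*c(-17, E(6)) = (-3336 + (1112/5)*(-17))/(sqrt(-1 - 1)) = (-3336 - 18904/5)/(sqrt(-2)) = -35584/5/(I*sqrt(2)) = -I*sqrt(2)/2*(-35584/5) = 17792*I*sqrt(2)/5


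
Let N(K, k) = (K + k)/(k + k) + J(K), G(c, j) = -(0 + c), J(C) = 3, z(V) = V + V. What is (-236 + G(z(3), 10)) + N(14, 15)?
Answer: -7141/30 ≈ -238.03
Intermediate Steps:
z(V) = 2*V
G(c, j) = -c
N(K, k) = 3 + (K + k)/(2*k) (N(K, k) = (K + k)/(k + k) + 3 = (K + k)/((2*k)) + 3 = (K + k)*(1/(2*k)) + 3 = (K + k)/(2*k) + 3 = 3 + (K + k)/(2*k))
(-236 + G(z(3), 10)) + N(14, 15) = (-236 - 2*3) + (1/2)*(14 + 7*15)/15 = (-236 - 1*6) + (1/2)*(1/15)*(14 + 105) = (-236 - 6) + (1/2)*(1/15)*119 = -242 + 119/30 = -7141/30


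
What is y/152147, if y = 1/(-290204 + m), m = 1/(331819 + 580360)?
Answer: -912179/40276048711473705 ≈ -2.2648e-11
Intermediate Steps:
m = 1/912179 ≈ 1.0963e-6
y = -912179/264717994515 (y = 1/(-290204 + 1/912179) = 1/(-264717994515/912179) = -912179/264717994515 ≈ -3.4458e-6)
y/152147 = -912179/264717994515/152147 = -912179/264717994515*1/152147 = -912179/40276048711473705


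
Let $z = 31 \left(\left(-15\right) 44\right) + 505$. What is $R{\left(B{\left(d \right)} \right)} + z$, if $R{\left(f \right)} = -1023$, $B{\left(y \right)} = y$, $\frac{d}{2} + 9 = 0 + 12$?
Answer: $-20978$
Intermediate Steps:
$d = 6$ ($d = -18 + 2 \left(0 + 12\right) = -18 + 2 \cdot 12 = -18 + 24 = 6$)
$z = -19955$ ($z = 31 \left(-660\right) + 505 = -20460 + 505 = -19955$)
$R{\left(B{\left(d \right)} \right)} + z = -1023 - 19955 = -20978$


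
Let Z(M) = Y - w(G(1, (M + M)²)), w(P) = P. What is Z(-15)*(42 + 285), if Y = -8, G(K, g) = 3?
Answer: -3597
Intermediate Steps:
Z(M) = -11 (Z(M) = -8 - 1*3 = -8 - 3 = -11)
Z(-15)*(42 + 285) = -11*(42 + 285) = -11*327 = -3597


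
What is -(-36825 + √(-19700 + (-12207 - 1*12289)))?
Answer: 36825 - 2*I*√11049 ≈ 36825.0 - 210.23*I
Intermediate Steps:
-(-36825 + √(-19700 + (-12207 - 1*12289))) = -(-36825 + √(-19700 + (-12207 - 12289))) = -(-36825 + √(-19700 - 24496)) = -(-36825 + √(-44196)) = -(-36825 + 2*I*√11049) = 36825 - 2*I*√11049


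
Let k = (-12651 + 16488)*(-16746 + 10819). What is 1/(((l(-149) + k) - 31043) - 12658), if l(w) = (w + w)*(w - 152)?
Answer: -1/22695902 ≈ -4.4061e-8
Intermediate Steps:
l(w) = 2*w*(-152 + w) (l(w) = (2*w)*(-152 + w) = 2*w*(-152 + w))
k = -22741899 (k = 3837*(-5927) = -22741899)
1/(((l(-149) + k) - 31043) - 12658) = 1/(((2*(-149)*(-152 - 149) - 22741899) - 31043) - 12658) = 1/(((2*(-149)*(-301) - 22741899) - 31043) - 12658) = 1/(((89698 - 22741899) - 31043) - 12658) = 1/((-22652201 - 31043) - 12658) = 1/(-22683244 - 12658) = 1/(-22695902) = -1/22695902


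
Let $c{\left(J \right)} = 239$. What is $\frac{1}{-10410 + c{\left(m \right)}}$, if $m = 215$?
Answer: $- \frac{1}{10171} \approx -9.8319 \cdot 10^{-5}$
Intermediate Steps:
$\frac{1}{-10410 + c{\left(m \right)}} = \frac{1}{-10410 + 239} = \frac{1}{-10171} = - \frac{1}{10171}$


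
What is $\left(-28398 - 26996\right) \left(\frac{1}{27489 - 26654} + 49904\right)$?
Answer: $- \frac{2308259172354}{835} \approx -2.7644 \cdot 10^{9}$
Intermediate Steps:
$\left(-28398 - 26996\right) \left(\frac{1}{27489 - 26654} + 49904\right) = - 55394 \left(\frac{1}{835} + 49904\right) = \left(-55394\right) \frac{41669841}{835} = - \frac{2308259172354}{835}$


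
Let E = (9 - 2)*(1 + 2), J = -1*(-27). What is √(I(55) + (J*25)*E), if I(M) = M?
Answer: √14230 ≈ 119.29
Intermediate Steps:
J = 27
E = 21 (E = 7*3 = 21)
√(I(55) + (J*25)*E) = √(55 + (27*25)*21) = √(55 + 675*21) = √(55 + 14175) = √14230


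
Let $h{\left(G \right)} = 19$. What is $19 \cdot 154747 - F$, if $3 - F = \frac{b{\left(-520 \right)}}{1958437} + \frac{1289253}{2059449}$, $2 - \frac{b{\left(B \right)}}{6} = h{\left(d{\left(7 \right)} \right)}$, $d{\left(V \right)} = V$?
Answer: $\frac{564698768966188773}{192061958153} \approx 2.9402 \cdot 10^{6}$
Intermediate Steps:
$b{\left(B \right)} = -102$ ($b{\left(B \right)} = 12 - 114 = -102$)
$F = \frac{455961554756}{192061958153}$ ($F = 3 - \left(- \frac{102}{1958437} + \frac{1289253}{2059449}\right) = 3 - \left(\left(-102\right) \frac{1}{1958437} + 1289253 \cdot \frac{1}{2059449}\right) = 3 - \left(- \frac{102}{1958437} + \frac{61393}{98069}\right) = 3 - \frac{120224319703}{192061958153} = \frac{455961554756}{192061958153} \approx 2.374$)
$19 \cdot 154747 - F = 19 \cdot 154747 - \frac{455961554756}{192061958153} = 2940193 - \frac{455961554756}{192061958153} = \frac{564698768966188773}{192061958153}$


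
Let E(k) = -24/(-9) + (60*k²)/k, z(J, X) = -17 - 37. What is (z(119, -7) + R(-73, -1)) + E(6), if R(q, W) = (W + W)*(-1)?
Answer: 932/3 ≈ 310.67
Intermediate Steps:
R(q, W) = -2*W (R(q, W) = (2*W)*(-1) = -2*W)
z(J, X) = -54
E(k) = 8/3 + 60*k (E(k) = -24*(-⅑) + 60*k = 8/3 + 60*k)
(z(119, -7) + R(-73, -1)) + E(6) = (-54 - 2*(-1)) + (8/3 + 60*6) = (-54 + 2) + (8/3 + 360) = -52 + 1088/3 = 932/3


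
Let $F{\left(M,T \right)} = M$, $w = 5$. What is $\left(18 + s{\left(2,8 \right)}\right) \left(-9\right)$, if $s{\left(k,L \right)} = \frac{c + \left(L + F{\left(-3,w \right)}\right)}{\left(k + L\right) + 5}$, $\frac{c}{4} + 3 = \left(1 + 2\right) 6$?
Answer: $-201$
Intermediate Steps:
$c = 60$ ($c = -12 + 4 \left(1 + 2\right) 6 = -12 + 4 \cdot 3 \cdot 6 = -12 + 4 \cdot 18 = -12 + 72 = 60$)
$s{\left(k,L \right)} = \frac{57 + L}{5 + L + k}$ ($s{\left(k,L \right)} = \frac{60 + \left(L - 3\right)}{\left(k + L\right) + 5} = \frac{60 + \left(-3 + L\right)}{\left(L + k\right) + 5} = \frac{57 + L}{5 + L + k}$)
$\left(18 + s{\left(2,8 \right)}\right) \left(-9\right) = \left(18 + \frac{57 + 8}{5 + 8 + 2}\right) \left(-9\right) = \left(18 + \frac{1}{15} \cdot 65\right) \left(-9\right) = \left(18 + \frac{13}{3}\right) \left(-9\right) = \frac{67}{3} \left(-9\right) = -201$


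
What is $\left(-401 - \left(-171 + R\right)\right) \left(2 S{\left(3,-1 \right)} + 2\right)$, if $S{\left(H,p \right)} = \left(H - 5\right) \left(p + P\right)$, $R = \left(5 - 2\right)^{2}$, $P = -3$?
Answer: $-4302$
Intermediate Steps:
$R = 9$ ($R = 3^{2} = 9$)
$S{\left(H,p \right)} = \left(-5 + H\right) \left(-3 + p\right)$ ($S{\left(H,p \right)} = \left(H - 5\right) \left(p - 3\right) = \left(-5 + H\right) \left(-3 + p\right)$)
$\left(-401 - \left(-171 + R\right)\right) \left(2 S{\left(3,-1 \right)} + 2\right) = \left(-401 + \left(171 - 9\right)\right) \left(2 \left(15 - -5 - 9 + 3 \left(-1\right)\right) + 2\right) = \left(-401 + \left(171 - 9\right)\right) \left(2 \left(15 + 5 - 9 - 3\right) + 2\right) = \left(-401 + 162\right) \left(2 \cdot 8 + 2\right) = - 239 \left(16 + 2\right) = \left(-239\right) 18 = -4302$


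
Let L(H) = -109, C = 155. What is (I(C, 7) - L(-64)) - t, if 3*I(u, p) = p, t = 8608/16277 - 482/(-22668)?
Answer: 6812559725/61494506 ≈ 110.78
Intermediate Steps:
t = 101485829/184483518 (t = 8608*(1/16277) - 482*(-1/22668) = 8608/16277 + 241/11334 = 101485829/184483518 ≈ 0.55011)
I(u, p) = p/3
(I(C, 7) - L(-64)) - t = ((⅓)*7 - 1*(-109)) - 1*101485829/184483518 = (7/3 + 109) - 101485829/184483518 = 334/3 - 101485829/184483518 = 6812559725/61494506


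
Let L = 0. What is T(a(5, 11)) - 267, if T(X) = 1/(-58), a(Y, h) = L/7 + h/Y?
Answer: -15487/58 ≈ -267.02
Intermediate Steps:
a(Y, h) = h/Y (a(Y, h) = 0/7 + h/Y = 0*(⅐) + h/Y = 0 + h/Y = h/Y)
T(X) = -1/58
T(a(5, 11)) - 267 = -1/58 - 267 = -15487/58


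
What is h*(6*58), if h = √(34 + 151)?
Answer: 348*√185 ≈ 4733.3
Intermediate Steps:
h = √185 ≈ 13.601
h*(6*58) = √185*(6*58) = √185*348 = 348*√185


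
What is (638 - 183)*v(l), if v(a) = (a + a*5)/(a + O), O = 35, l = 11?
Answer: 15015/23 ≈ 652.83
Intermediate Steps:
v(a) = 6*a/(35 + a) (v(a) = (a + a*5)/(a + 35) = (a + 5*a)/(35 + a) = (6*a)/(35 + a) = 6*a/(35 + a))
(638 - 183)*v(l) = (638 - 183)*(6*11/(35 + 11)) = 455*(6*11/46) = 455*(6*11*(1/46)) = 455*(33/23) = 15015/23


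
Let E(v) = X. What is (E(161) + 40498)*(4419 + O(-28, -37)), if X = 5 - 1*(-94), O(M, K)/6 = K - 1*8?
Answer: 168436953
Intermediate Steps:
O(M, K) = -48 + 6*K (O(M, K) = 6*(K - 1*8) = 6*(K - 8) = 6*(-8 + K) = -48 + 6*K)
X = 99 (X = 5 + 94 = 99)
E(v) = 99
(E(161) + 40498)*(4419 + O(-28, -37)) = (99 + 40498)*(4419 + (-48 + 6*(-37))) = 40597*(4419 + (-48 - 222)) = 40597*(4419 - 270) = 40597*4149 = 168436953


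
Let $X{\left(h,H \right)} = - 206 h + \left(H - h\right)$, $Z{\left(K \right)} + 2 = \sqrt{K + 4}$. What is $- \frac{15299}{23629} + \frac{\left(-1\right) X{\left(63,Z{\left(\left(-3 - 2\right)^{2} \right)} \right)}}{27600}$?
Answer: $- \frac{114059353}{652160400} - \frac{\sqrt{29}}{27600} \approx -0.17509$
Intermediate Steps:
$Z{\left(K \right)} = -2 + \sqrt{4 + K}$ ($Z{\left(K \right)} = -2 + \sqrt{K + 4} = -2 + \sqrt{4 + K}$)
$X{\left(h,H \right)} = H - 207 h$
$- \frac{15299}{23629} + \frac{\left(-1\right) X{\left(63,Z{\left(\left(-3 - 2\right)^{2} \right)} \right)}}{27600} = - \frac{15299}{23629} + \frac{\left(-1\right) \left(\left(-2 + \sqrt{4 + \left(-3 - 2\right)^{2}}\right) - 13041\right)}{27600} = \left(-15299\right) \frac{1}{23629} + - (\left(-2 + \sqrt{4 + \left(-5\right)^{2}}\right) - 13041) \frac{1}{27600} = - \frac{15299}{23629} + - (\left(-2 + \sqrt{4 + 25}\right) - 13041) \frac{1}{27600} = - \frac{15299}{23629} + - (\left(-2 + \sqrt{29}\right) - 13041) \frac{1}{27600} = - \frac{15299}{23629} + - (-13043 + \sqrt{29}) \frac{1}{27600} = - \frac{15299}{23629} + \left(13043 - \sqrt{29}\right) \frac{1}{27600} = - \frac{15299}{23629} + \left(\frac{13043}{27600} - \frac{\sqrt{29}}{27600}\right) = - \frac{114059353}{652160400} - \frac{\sqrt{29}}{27600}$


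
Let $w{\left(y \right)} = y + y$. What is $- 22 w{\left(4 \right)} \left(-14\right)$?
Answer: $2464$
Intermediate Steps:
$w{\left(y \right)} = 2 y$
$- 22 w{\left(4 \right)} \left(-14\right) = - 22 \cdot 2 \cdot 4 \left(-14\right) = \left(-22\right) 8 \left(-14\right) = \left(-176\right) \left(-14\right) = 2464$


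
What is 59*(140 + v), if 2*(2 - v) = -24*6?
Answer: 12626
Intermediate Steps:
v = 74 (v = 2 - (-12)*6 = 2 - ½*(-144) = 2 + 72 = 74)
59*(140 + v) = 59*(140 + 74) = 59*214 = 12626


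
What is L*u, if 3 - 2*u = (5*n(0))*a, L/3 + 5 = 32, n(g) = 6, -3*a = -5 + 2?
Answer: -2187/2 ≈ -1093.5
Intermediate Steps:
a = 1 (a = -(-5 + 2)/3 = -⅓*(-3) = 1)
L = 81 (L = -15 + 3*32 = -15 + 96 = 81)
u = -27/2 (u = 3/2 - 5*6/2 = 3/2 - 15 = -27/2 ≈ -13.500)
L*u = 81*(-27/2) = -2187/2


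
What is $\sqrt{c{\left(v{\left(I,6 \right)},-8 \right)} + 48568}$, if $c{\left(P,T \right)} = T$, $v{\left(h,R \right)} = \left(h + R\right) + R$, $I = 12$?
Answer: $4 \sqrt{3035} \approx 220.36$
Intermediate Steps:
$v{\left(h,R \right)} = h + 2 R$ ($v{\left(h,R \right)} = \left(R + h\right) + R = h + 2 R$)
$\sqrt{c{\left(v{\left(I,6 \right)},-8 \right)} + 48568} = \sqrt{-8 + 48568} = \sqrt{48560} = 4 \sqrt{3035}$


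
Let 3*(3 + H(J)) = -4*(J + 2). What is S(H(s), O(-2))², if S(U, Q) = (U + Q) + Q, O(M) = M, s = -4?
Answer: 169/9 ≈ 18.778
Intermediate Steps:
H(J) = -17/3 - 4*J/3 (H(J) = -3 + (-4*(J + 2))/3 = -3 + (-4*(2 + J))/3 = -3 + (-8 - 4*J)/3 = -3 + (-8/3 - 4*J/3) = -17/3 - 4*J/3)
S(U, Q) = U + 2*Q (S(U, Q) = (Q + U) + Q = U + 2*Q)
S(H(s), O(-2))² = ((-17/3 - 4/3*(-4)) + 2*(-2))² = ((-17/3 + 16/3) - 4)² = (-⅓ - 4)² = (-13/3)² = 169/9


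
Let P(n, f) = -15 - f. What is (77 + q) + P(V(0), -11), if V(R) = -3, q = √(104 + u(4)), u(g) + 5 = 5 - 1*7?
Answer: 73 + √97 ≈ 82.849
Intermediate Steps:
u(g) = -7 (u(g) = -5 + (5 - 1*7) = -5 + (5 - 7) = -5 - 2 = -7)
q = √97 (q = √(104 - 7) = √97 ≈ 9.8489)
(77 + q) + P(V(0), -11) = (77 + √97) + (-15 - 1*(-11)) = (77 + √97) + (-15 + 11) = (77 + √97) - 4 = 73 + √97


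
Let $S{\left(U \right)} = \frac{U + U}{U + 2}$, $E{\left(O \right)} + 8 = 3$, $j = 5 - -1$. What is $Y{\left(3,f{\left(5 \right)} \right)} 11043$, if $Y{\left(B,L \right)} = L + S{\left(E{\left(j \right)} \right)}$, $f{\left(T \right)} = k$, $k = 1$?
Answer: $47853$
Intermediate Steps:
$f{\left(T \right)} = 1$
$j = 6$ ($j = 5 + 1 = 6$)
$E{\left(O \right)} = -5$ ($E{\left(O \right)} = -8 + 3 = -5$)
$S{\left(U \right)} = \frac{2 U}{2 + U}$
$Y{\left(B,L \right)} = \frac{10}{3} + L$ ($Y{\left(B,L \right)} = L + 2 \left(-5\right) \frac{1}{2 - 5} = L + 2 \left(-5\right) \frac{1}{-3} = L + 2 \left(-5\right) \left(- \frac{1}{3}\right) = L + \frac{10}{3} = \frac{10}{3} + L$)
$Y{\left(3,f{\left(5 \right)} \right)} 11043 = \left(\frac{10}{3} + 1\right) 11043 = \frac{13}{3} \cdot 11043 = 47853$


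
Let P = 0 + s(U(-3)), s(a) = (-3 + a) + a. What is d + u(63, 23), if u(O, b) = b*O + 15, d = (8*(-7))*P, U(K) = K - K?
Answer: 1632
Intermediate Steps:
U(K) = 0
s(a) = -3 + 2*a
P = -3 (P = 0 + (-3 + 2*0) = 0 + (-3 + 0) = 0 - 3 = -3)
d = 168 (d = (8*(-7))*(-3) = -56*(-3) = 168)
u(O, b) = 15 + O*b (u(O, b) = O*b + 15 = 15 + O*b)
d + u(63, 23) = 168 + (15 + 63*23) = 168 + (15 + 1449) = 168 + 1464 = 1632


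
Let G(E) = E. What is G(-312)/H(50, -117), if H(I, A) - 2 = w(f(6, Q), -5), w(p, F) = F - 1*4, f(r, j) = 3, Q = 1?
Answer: 312/7 ≈ 44.571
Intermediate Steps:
w(p, F) = -4 + F (w(p, F) = F - 4 = -4 + F)
H(I, A) = -7 (H(I, A) = 2 + (-4 - 5) = 2 - 9 = -7)
G(-312)/H(50, -117) = -312/(-7) = -312*(-⅐) = 312/7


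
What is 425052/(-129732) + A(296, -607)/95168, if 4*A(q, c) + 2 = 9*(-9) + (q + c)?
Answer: -6744021223/2057722496 ≈ -3.2774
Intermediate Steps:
A(q, c) = -83/4 + c/4 + q/4 (A(q, c) = -1/2 + (9*(-9) + (q + c))/4 = -1/2 + (-81 + (c + q))/4 = -1/2 + (-81 + c + q)/4 = -1/2 + (-81/4 + c/4 + q/4) = -83/4 + c/4 + q/4)
425052/(-129732) + A(296, -607)/95168 = 425052/(-129732) + (-83/4 + (1/4)*(-607) + (1/4)*296)/95168 = 425052*(-1/129732) + (-83/4 - 607/4 + 74)*(1/95168) = -35421/10811 - 197/2*1/95168 = -35421/10811 - 197/190336 = -6744021223/2057722496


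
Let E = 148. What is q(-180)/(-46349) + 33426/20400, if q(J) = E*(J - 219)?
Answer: 458987079/157586600 ≈ 2.9126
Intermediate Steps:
q(J) = -32412 + 148*J (q(J) = 148*(J - 219) = 148*(-219 + J) = -32412 + 148*J)
q(-180)/(-46349) + 33426/20400 = (-32412 + 148*(-180))/(-46349) + 33426/20400 = (-32412 - 26640)*(-1/46349) + 33426*(1/20400) = -59052*(-1/46349) + 5571/3400 = 59052/46349 + 5571/3400 = 458987079/157586600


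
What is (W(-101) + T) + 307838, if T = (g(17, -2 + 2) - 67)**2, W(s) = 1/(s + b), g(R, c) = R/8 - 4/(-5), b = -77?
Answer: 44420768641/142400 ≈ 3.1194e+5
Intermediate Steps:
g(R, c) = 4/5 + R/8 (g(R, c) = R*(1/8) - 4*(-1/5) = R/8 + 4/5 = 4/5 + R/8)
W(s) = 1/(-77 + s) (W(s) = 1/(s - 77) = 1/(-77 + s))
T = 6568969/1600 (T = ((4/5 + (1/8)*17) - 67)**2 = ((4/5 + 17/8) - 67)**2 = (117/40 - 67)**2 = (-2563/40)**2 = 6568969/1600 ≈ 4105.6)
(W(-101) + T) + 307838 = (1/(-77 - 101) + 6568969/1600) + 307838 = (1/(-178) + 6568969/1600) + 307838 = (-1/178 + 6568969/1600) + 307838 = 584637441/142400 + 307838 = 44420768641/142400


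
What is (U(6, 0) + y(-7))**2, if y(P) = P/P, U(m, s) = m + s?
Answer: 49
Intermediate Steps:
y(P) = 1
(U(6, 0) + y(-7))**2 = ((6 + 0) + 1)**2 = (6 + 1)**2 = 7**2 = 49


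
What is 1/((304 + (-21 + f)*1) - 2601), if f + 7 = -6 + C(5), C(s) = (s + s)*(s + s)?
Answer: -1/2231 ≈ -0.00044823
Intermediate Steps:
C(s) = 4*s**2 (C(s) = (2*s)*(2*s) = 4*s**2)
f = 87 (f = -7 + (-6 + 4*5**2) = -7 + (-6 + 4*25) = -7 + (-6 + 100) = -7 + 94 = 87)
1/((304 + (-21 + f)*1) - 2601) = 1/((304 + (-21 + 87)*1) - 2601) = 1/((304 + 66*1) - 2601) = 1/((304 + 66) - 2601) = 1/(370 - 2601) = 1/(-2231) = -1/2231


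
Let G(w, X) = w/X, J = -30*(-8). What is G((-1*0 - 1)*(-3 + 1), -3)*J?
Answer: -160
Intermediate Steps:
J = 240
G((-1*0 - 1)*(-3 + 1), -3)*J = (((-1*0 - 1)*(-3 + 1))/(-3))*240 = (((0 - 1)*(-2))*(-⅓))*240 = (-1*(-2)*(-⅓))*240 = (2*(-⅓))*240 = -⅔*240 = -160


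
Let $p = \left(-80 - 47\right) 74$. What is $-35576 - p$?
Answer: $-26178$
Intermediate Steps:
$p = -9398$ ($p = \left(-127\right) 74 = -9398$)
$-35576 - p = -35576 - -9398 = -35576 + 9398 = -26178$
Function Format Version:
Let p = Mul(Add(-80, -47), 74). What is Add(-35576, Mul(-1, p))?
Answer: -26178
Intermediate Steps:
p = -9398 (p = Mul(-127, 74) = -9398)
Add(-35576, Mul(-1, p)) = Add(-35576, Mul(-1, -9398)) = Add(-35576, 9398) = -26178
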